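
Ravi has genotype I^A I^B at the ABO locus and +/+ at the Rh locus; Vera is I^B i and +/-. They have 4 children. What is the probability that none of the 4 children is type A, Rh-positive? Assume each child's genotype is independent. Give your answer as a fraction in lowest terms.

81/256

ABO cross I^A I^B × I^B i → 1/4 A, 1/2 B, 1/4 AB.
Rh cross +/+ × +/- → 1 Rh+; so P(type A, Rh-positive) = 1/4 × 1 = 1/4 per child.
P(not type A, Rh-positive) = 3/4 for one child; (3/4)^4 = 81/256.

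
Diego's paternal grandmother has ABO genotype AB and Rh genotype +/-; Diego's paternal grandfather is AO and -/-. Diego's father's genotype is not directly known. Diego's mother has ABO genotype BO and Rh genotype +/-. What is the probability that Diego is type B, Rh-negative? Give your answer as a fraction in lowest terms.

9/64

Diego's father's ABO genotype from AB × AO: 1/4 AA, 1/4 AB, 1/4 AO, 1/4 BO.
Crossing each possibility with the mother BO and summing P(type B): 1/4·0 + 1/4·1/2 + 1/4·1/4 + 1/4·3/4 = 3/8.
Similarly for Rh via the father's Rh distribution: P(Rh-) = 3/8.
Independent loci: 3/8 × 3/8 = 9/64.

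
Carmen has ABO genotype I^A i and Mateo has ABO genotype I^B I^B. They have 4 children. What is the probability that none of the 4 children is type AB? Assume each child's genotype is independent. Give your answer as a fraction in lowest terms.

1/16

ABO cross I^A i × I^B I^B → 1/2 B, 1/2 AB.
So P(type AB) = 1/2 per child.
P(not type AB) = 1/2 for one child; (1/2)^4 = 1/16.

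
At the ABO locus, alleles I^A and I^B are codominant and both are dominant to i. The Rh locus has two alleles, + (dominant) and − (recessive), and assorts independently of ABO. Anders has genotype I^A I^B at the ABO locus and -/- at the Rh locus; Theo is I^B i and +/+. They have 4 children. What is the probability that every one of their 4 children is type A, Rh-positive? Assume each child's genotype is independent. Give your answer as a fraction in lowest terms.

ABO cross I^A I^B × I^B i → 1/4 A, 1/2 B, 1/4 AB.
Rh cross -/- × +/+ → 1 Rh+; so P(type A, Rh-positive) = 1/4 × 1 = 1/4 per child.
All 4 independent: (1/4)^4 = 1/256.

1/256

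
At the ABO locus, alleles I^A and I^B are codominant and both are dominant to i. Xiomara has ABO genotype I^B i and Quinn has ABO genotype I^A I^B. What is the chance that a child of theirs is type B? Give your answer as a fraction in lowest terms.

ABO cross I^B i × I^A I^B → offspring phenotypes: 1/4 A, 1/2 B, 1/4 AB.
So P(type B) = 1/2.

1/2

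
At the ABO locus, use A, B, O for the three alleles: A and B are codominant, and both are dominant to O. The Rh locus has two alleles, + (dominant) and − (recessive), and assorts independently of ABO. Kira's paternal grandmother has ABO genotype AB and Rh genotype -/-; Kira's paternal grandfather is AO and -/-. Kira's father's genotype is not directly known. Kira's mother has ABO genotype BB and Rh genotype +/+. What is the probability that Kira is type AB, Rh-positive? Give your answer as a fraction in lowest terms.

1/2

Kira's father's ABO genotype from AB × AO: 1/4 AA, 1/4 AB, 1/4 AO, 1/4 BO.
Crossing each possibility with the mother BB and summing P(type AB): 1/4·1 + 1/4·1/2 + 1/4·1/2 + 1/4·0 = 1/2.
Similarly for Rh via the father's Rh distribution: P(Rh+) = 1.
Independent loci: 1/2 × 1 = 1/2.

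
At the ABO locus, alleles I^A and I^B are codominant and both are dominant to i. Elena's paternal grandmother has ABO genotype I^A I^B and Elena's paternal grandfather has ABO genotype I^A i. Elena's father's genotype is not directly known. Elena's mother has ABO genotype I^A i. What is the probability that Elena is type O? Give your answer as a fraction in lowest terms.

Elena's father's ABO genotype from I^A I^B × I^A i: 1/4 I^A I^A, 1/4 I^A I^B, 1/4 I^A i, 1/4 I^B i.
Crossing each possibility with the mother I^A i and summing P(type O): 1/4·0 + 1/4·0 + 1/4·1/4 + 1/4·1/4 = 1/8.

1/8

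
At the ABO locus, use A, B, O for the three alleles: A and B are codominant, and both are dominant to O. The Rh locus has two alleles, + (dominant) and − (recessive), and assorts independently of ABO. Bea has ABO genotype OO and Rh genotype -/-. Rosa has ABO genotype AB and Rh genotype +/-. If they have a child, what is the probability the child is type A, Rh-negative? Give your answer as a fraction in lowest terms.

1/4

ABO cross OO × AB → offspring phenotypes: 1/2 A, 1/2 B.
Rh cross -/- × +/- → 1/2 Rh+, 1/2 Rh-.
Independent loci: P(type A, Rh-negative) = 1/2 × 1/2 = 1/4.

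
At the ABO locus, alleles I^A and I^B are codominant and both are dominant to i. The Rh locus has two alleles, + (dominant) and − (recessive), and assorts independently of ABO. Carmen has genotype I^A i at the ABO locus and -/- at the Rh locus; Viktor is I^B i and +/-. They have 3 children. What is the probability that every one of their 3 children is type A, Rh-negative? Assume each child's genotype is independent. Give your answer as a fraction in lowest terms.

1/512

ABO cross I^A i × I^B i → 1/4 O, 1/4 A, 1/4 B, 1/4 AB.
Rh cross -/- × +/- → 1/2 Rh+, 1/2 Rh-; so P(type A, Rh-negative) = 1/4 × 1/2 = 1/8 per child.
All 3 independent: (1/8)^3 = 1/512.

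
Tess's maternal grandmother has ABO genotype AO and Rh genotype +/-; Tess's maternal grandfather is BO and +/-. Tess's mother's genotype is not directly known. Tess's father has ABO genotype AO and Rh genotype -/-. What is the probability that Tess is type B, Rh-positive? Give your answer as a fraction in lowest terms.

Tess's mother's ABO genotype from AO × BO: 1/4 AB, 1/4 AO, 1/4 BO, 1/4 OO.
Crossing each possibility with the father AO and summing P(type B): 1/4·1/4 + 1/4·0 + 1/4·1/4 + 1/4·0 = 1/8.
Similarly for Rh via the mother's Rh distribution: P(Rh+) = 1/2.
Independent loci: 1/8 × 1/2 = 1/16.

1/16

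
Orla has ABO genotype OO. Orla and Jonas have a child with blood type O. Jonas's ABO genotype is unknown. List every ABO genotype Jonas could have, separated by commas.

For each candidate genotype of Jonas, check whether crossing it with OO can produce every observed child phenotype.
  AA → possible child types {A} ✗
  AB → possible child types {A, B} ✗
  AO → possible child types {O, A} ✓
  BB → possible child types {B} ✗
  BO → possible child types {O, B} ✓
  OO → possible child types {O} ✓

AO, BO, OO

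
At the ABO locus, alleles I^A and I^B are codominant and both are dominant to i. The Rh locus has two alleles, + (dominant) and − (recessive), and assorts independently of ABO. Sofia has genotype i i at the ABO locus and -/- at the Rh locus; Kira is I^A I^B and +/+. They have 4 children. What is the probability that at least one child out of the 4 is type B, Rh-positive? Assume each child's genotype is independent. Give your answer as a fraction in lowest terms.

15/16

ABO cross i i × I^A I^B → 1/2 A, 1/2 B.
Rh cross -/- × +/+ → 1 Rh+; so P(type B, Rh-positive) = 1/2 × 1 = 1/2 per child.
P(none) = (1/2)^4 = 1/16; P(at least one) = 1 − 1/16 = 15/16.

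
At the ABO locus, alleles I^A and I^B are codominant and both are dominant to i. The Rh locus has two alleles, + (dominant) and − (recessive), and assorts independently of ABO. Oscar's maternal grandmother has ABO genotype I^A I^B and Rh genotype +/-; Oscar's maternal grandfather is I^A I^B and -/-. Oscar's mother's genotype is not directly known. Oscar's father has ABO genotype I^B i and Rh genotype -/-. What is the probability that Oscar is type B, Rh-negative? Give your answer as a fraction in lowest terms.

3/8

Oscar's mother's ABO genotype from I^A I^B × I^A I^B: 1/4 I^A I^A, 1/2 I^A I^B, 1/4 I^B I^B.
Crossing each possibility with the father I^B i and summing P(type B): 1/4·0 + 1/2·1/2 + 1/4·1 = 1/2.
Similarly for Rh via the mother's Rh distribution: P(Rh-) = 3/4.
Independent loci: 1/2 × 3/4 = 3/8.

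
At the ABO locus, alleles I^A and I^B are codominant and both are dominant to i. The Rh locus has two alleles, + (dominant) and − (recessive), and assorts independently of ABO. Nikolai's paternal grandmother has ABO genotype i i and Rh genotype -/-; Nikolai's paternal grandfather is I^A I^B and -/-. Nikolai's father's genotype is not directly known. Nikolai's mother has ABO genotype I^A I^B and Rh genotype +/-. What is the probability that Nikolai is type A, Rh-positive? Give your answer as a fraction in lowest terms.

Nikolai's father's ABO genotype from i i × I^A I^B: 1/2 I^A i, 1/2 I^B i.
Crossing each possibility with the mother I^A I^B and summing P(type A): 1/2·1/2 + 1/2·1/4 = 3/8.
Similarly for Rh via the father's Rh distribution: P(Rh+) = 1/2.
Independent loci: 3/8 × 1/2 = 3/16.

3/16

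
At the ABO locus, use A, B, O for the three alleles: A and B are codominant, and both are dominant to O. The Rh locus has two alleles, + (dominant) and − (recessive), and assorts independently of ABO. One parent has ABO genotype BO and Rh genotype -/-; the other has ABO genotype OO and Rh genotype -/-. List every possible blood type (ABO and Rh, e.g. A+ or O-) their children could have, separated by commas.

Gametes from BO × OO give offspring ABO genotypes BO, OO, i.e. phenotypes O, B.
Rh cross -/- × -/- → phenotypes Rh-.
Combining independently: O-, B-.

O-, B-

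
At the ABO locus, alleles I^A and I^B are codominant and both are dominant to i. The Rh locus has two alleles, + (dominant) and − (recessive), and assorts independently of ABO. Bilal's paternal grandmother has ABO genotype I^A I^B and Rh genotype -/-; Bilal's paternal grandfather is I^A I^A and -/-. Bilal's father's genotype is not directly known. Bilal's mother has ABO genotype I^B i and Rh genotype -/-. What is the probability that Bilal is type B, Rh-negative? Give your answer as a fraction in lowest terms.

1/4

Bilal's father's ABO genotype from I^A I^B × I^A I^A: 1/2 I^A I^A, 1/2 I^A I^B.
Crossing each possibility with the mother I^B i and summing P(type B): 1/2·0 + 1/2·1/2 = 1/4.
Similarly for Rh via the father's Rh distribution: P(Rh-) = 1.
Independent loci: 1/4 × 1 = 1/4.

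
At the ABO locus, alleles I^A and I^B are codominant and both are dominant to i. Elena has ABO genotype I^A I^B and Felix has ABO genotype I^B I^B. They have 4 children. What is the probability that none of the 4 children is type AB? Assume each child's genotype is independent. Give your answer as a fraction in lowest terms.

1/16

ABO cross I^A I^B × I^B I^B → 1/2 B, 1/2 AB.
So P(type AB) = 1/2 per child.
P(not type AB) = 1/2 for one child; (1/2)^4 = 1/16.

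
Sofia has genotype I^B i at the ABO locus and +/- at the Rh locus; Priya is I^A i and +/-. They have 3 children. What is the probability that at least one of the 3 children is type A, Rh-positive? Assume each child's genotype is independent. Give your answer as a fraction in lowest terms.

ABO cross I^B i × I^A i → 1/4 O, 1/4 A, 1/4 B, 1/4 AB.
Rh cross +/- × +/- → 3/4 Rh+, 1/4 Rh-; so P(type A, Rh-positive) = 1/4 × 3/4 = 3/16 per child.
P(none) = (13/16)^3 = 2197/4096; P(at least one) = 1 − 2197/4096 = 1899/4096.

1899/4096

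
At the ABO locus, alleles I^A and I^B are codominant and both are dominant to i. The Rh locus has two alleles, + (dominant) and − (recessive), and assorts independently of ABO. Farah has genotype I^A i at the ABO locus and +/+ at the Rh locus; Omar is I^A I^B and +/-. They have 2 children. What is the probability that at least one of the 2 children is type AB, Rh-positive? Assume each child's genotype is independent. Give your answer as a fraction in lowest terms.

7/16

ABO cross I^A i × I^A I^B → 1/2 A, 1/4 B, 1/4 AB.
Rh cross +/+ × +/- → 1 Rh+; so P(type AB, Rh-positive) = 1/4 × 1 = 1/4 per child.
P(none) = (3/4)^2 = 9/16; P(at least one) = 1 − 9/16 = 7/16.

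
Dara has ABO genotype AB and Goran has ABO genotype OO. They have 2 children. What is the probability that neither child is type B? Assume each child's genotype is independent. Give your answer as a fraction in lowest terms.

ABO cross AB × OO → 1/2 A, 1/2 B.
So P(type B) = 1/2 per child.
P(not type B) = 1/2 for one child; (1/2)^2 = 1/4.

1/4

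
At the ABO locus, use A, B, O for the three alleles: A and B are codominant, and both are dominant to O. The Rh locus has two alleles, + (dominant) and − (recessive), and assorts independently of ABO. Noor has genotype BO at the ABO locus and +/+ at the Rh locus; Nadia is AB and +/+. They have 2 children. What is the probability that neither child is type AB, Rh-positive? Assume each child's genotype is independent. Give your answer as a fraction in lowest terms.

ABO cross BO × AB → 1/4 A, 1/2 B, 1/4 AB.
Rh cross +/+ × +/+ → 1 Rh+; so P(type AB, Rh-positive) = 1/4 × 1 = 1/4 per child.
P(not type AB, Rh-positive) = 3/4 for one child; (3/4)^2 = 9/16.

9/16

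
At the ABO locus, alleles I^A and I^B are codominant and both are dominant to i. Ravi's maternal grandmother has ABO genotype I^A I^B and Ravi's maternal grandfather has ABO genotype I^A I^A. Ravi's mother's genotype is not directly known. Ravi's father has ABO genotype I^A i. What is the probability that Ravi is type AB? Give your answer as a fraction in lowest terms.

1/8

Ravi's mother's ABO genotype from I^A I^B × I^A I^A: 1/2 I^A I^A, 1/2 I^A I^B.
Crossing each possibility with the father I^A i and summing P(type AB): 1/2·0 + 1/2·1/4 = 1/8.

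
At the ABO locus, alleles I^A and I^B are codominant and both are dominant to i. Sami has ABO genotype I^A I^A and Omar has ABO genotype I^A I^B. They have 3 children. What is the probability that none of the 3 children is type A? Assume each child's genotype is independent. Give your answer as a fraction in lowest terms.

1/8

ABO cross I^A I^A × I^A I^B → 1/2 A, 1/2 AB.
So P(type A) = 1/2 per child.
P(not type A) = 1/2 for one child; (1/2)^3 = 1/8.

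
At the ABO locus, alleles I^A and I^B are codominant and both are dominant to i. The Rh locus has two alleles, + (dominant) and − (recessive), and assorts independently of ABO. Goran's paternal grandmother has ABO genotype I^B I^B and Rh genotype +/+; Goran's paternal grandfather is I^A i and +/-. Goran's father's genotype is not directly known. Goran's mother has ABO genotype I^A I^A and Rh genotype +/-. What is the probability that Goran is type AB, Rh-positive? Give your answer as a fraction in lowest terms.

Goran's father's ABO genotype from I^B I^B × I^A i: 1/2 I^A I^B, 1/2 I^B i.
Crossing each possibility with the mother I^A I^A and summing P(type AB): 1/2·1/2 + 1/2·1/2 = 1/2.
Similarly for Rh via the father's Rh distribution: P(Rh+) = 7/8.
Independent loci: 1/2 × 7/8 = 7/16.

7/16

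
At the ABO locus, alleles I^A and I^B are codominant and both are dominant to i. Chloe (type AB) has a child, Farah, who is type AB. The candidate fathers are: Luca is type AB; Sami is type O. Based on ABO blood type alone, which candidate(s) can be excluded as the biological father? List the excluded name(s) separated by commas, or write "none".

A candidate is excluded only if no genotype consistent with his phenotype could produce a type AB child with a type AB mother.
Sami (type O): no genotype consistent with that phenotype can produce a type-AB child with a type-AB mother.

Sami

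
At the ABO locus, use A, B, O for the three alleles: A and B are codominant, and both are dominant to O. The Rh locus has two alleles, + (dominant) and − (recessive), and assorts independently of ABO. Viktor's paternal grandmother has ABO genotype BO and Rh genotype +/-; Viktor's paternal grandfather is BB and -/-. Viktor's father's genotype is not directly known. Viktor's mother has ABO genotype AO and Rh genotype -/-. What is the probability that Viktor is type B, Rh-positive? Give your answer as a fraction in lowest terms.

3/32

Viktor's father's ABO genotype from BO × BB: 1/2 BB, 1/2 BO.
Crossing each possibility with the mother AO and summing P(type B): 1/2·1/2 + 1/2·1/4 = 3/8.
Similarly for Rh via the father's Rh distribution: P(Rh+) = 1/4.
Independent loci: 3/8 × 1/4 = 3/32.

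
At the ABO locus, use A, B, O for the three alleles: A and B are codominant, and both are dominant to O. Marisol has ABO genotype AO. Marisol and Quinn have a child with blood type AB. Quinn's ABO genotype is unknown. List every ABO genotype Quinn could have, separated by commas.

AB, BB, BO

For each candidate genotype of Quinn, check whether crossing it with AO can produce every observed child phenotype.
  AA → possible child types {A} ✗
  AB → possible child types {A, B, AB} ✓
  AO → possible child types {O, A} ✗
  BB → possible child types {B, AB} ✓
  BO → possible child types {O, A, B, AB} ✓
  OO → possible child types {O, A} ✗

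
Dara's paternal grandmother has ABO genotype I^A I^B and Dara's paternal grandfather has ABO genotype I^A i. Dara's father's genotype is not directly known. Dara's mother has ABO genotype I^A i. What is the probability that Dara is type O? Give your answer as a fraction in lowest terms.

Dara's father's ABO genotype from I^A I^B × I^A i: 1/4 I^A I^A, 1/4 I^A I^B, 1/4 I^A i, 1/4 I^B i.
Crossing each possibility with the mother I^A i and summing P(type O): 1/4·0 + 1/4·0 + 1/4·1/4 + 1/4·1/4 = 1/8.

1/8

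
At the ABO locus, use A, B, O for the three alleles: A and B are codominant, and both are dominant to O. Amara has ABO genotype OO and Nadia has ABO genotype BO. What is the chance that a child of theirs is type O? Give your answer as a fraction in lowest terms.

1/2

ABO cross OO × BO → offspring phenotypes: 1/2 O, 1/2 B.
So P(type O) = 1/2.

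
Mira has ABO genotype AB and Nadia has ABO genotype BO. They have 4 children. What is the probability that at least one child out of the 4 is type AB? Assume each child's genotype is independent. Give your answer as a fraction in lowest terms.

ABO cross AB × BO → 1/4 A, 1/2 B, 1/4 AB.
So P(type AB) = 1/4 per child.
P(none) = (3/4)^4 = 81/256; P(at least one) = 1 − 81/256 = 175/256.

175/256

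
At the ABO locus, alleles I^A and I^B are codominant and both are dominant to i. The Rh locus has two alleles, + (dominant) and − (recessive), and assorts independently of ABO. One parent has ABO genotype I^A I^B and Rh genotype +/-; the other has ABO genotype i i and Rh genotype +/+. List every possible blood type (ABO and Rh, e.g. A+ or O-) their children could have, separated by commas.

A+, B+

Gametes from I^A I^B × i i give offspring ABO genotypes I^A i, I^B i, i.e. phenotypes A, B.
Rh cross +/- × +/+ → phenotypes Rh+.
Combining independently: A+, B+.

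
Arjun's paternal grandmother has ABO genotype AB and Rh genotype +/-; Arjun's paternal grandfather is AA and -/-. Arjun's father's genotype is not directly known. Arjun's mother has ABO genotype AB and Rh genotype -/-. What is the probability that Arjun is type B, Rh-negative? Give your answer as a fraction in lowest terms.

Arjun's father's ABO genotype from AB × AA: 1/2 AA, 1/2 AB.
Crossing each possibility with the mother AB and summing P(type B): 1/2·0 + 1/2·1/4 = 1/8.
Similarly for Rh via the father's Rh distribution: P(Rh-) = 3/4.
Independent loci: 1/8 × 3/4 = 3/32.

3/32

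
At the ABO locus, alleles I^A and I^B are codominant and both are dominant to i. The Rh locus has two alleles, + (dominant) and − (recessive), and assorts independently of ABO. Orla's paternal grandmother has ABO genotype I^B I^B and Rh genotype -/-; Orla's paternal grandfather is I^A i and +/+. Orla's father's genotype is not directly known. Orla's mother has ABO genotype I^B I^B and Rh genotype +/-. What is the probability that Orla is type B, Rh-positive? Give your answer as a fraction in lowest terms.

9/16

Orla's father's ABO genotype from I^B I^B × I^A i: 1/2 I^A I^B, 1/2 I^B i.
Crossing each possibility with the mother I^B I^B and summing P(type B): 1/2·1/2 + 1/2·1 = 3/4.
Similarly for Rh via the father's Rh distribution: P(Rh+) = 3/4.
Independent loci: 3/4 × 3/4 = 9/16.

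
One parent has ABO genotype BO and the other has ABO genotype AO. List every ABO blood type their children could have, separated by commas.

Gametes from BO × AO give offspring ABO genotypes AB, AO, BO, OO, i.e. phenotypes O, A, B, AB.

O, A, B, AB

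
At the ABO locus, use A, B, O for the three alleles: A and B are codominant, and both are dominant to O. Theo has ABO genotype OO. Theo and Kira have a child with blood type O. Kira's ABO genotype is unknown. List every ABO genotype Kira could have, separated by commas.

For each candidate genotype of Kira, check whether crossing it with OO can produce every observed child phenotype.
  AA → possible child types {A} ✗
  AB → possible child types {A, B} ✗
  AO → possible child types {O, A} ✓
  BB → possible child types {B} ✗
  BO → possible child types {O, B} ✓
  OO → possible child types {O} ✓

AO, BO, OO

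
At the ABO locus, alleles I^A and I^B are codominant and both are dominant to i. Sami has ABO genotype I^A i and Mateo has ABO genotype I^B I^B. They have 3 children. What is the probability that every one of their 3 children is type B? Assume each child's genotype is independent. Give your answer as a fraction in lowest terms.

ABO cross I^A i × I^B I^B → 1/2 B, 1/2 AB.
So P(type B) = 1/2 per child.
All 3 independent: (1/2)^3 = 1/8.

1/8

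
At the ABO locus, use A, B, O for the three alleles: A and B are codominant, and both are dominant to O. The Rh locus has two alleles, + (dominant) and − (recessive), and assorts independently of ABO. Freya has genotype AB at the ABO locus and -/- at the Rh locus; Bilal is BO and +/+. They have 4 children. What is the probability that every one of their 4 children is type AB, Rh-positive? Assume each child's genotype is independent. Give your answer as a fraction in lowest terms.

1/256

ABO cross AB × BO → 1/4 A, 1/2 B, 1/4 AB.
Rh cross -/- × +/+ → 1 Rh+; so P(type AB, Rh-positive) = 1/4 × 1 = 1/4 per child.
All 4 independent: (1/4)^4 = 1/256.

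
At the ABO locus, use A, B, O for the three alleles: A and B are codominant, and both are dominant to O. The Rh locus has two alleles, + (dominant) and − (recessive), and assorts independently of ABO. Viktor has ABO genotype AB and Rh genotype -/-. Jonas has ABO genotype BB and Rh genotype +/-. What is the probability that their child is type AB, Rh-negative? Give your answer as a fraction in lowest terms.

ABO cross AB × BB → offspring phenotypes: 1/2 B, 1/2 AB.
Rh cross -/- × +/- → 1/2 Rh+, 1/2 Rh-.
Independent loci: P(type AB, Rh-negative) = 1/2 × 1/2 = 1/4.

1/4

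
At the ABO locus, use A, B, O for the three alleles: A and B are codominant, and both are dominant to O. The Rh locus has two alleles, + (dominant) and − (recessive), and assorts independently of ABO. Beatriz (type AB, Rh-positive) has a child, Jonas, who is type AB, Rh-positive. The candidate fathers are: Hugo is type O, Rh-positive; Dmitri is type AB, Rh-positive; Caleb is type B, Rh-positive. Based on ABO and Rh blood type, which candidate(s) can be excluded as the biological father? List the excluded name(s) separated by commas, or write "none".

Hugo

A candidate is excluded only if no genotype consistent with his phenotype could produce a type AB, Rh-positive child with a type AB, Rh-positive mother.
Hugo (type O, Rh+): no genotype consistent with that phenotype can produce a type-AB Rh+ child with a type-AB mother.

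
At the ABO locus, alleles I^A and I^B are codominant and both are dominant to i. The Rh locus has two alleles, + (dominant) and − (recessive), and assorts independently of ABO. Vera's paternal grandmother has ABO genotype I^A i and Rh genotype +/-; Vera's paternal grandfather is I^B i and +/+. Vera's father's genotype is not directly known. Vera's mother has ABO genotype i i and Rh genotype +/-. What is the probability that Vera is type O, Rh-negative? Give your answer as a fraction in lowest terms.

1/16

Vera's father's ABO genotype from I^A i × I^B i: 1/4 I^A I^B, 1/4 I^A i, 1/4 I^B i, 1/4 i i.
Crossing each possibility with the mother i i and summing P(type O): 1/4·0 + 1/4·1/2 + 1/4·1/2 + 1/4·1 = 1/2.
Similarly for Rh via the father's Rh distribution: P(Rh-) = 1/8.
Independent loci: 1/2 × 1/8 = 1/16.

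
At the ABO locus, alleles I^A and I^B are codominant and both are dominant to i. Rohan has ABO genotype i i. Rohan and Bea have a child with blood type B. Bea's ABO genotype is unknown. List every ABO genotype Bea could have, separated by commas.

For each candidate genotype of Bea, check whether crossing it with i i can produce every observed child phenotype.
  I^A I^A → possible child types {A} ✗
  I^A I^B → possible child types {A, B} ✓
  I^A i → possible child types {O, A} ✗
  I^B I^B → possible child types {B} ✓
  I^B i → possible child types {O, B} ✓
  i i → possible child types {O} ✗

I^A I^B, I^B I^B, I^B i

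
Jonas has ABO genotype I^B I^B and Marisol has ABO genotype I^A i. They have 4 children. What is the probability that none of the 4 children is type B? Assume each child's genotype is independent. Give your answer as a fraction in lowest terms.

1/16

ABO cross I^B I^B × I^A i → 1/2 B, 1/2 AB.
So P(type B) = 1/2 per child.
P(not type B) = 1/2 for one child; (1/2)^4 = 1/16.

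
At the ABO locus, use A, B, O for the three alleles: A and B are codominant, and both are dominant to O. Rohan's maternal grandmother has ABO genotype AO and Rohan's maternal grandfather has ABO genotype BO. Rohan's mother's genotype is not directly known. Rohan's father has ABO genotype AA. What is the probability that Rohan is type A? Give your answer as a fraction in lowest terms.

Rohan's mother's ABO genotype from AO × BO: 1/4 AB, 1/4 AO, 1/4 BO, 1/4 OO.
Crossing each possibility with the father AA and summing P(type A): 1/4·1/2 + 1/4·1 + 1/4·1/2 + 1/4·1 = 3/4.

3/4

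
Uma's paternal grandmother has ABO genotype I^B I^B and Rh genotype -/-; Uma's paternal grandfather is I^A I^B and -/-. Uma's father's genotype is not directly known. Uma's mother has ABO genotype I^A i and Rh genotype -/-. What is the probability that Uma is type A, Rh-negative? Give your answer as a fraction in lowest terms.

1/4

Uma's father's ABO genotype from I^B I^B × I^A I^B: 1/2 I^A I^B, 1/2 I^B I^B.
Crossing each possibility with the mother I^A i and summing P(type A): 1/2·1/2 + 1/2·0 = 1/4.
Similarly for Rh via the father's Rh distribution: P(Rh-) = 1.
Independent loci: 1/4 × 1 = 1/4.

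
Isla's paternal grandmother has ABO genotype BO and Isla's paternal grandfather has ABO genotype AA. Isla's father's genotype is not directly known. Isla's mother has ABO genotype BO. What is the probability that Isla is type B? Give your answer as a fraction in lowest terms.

3/8

Isla's father's ABO genotype from BO × AA: 1/2 AB, 1/2 AO.
Crossing each possibility with the mother BO and summing P(type B): 1/2·1/2 + 1/2·1/4 = 3/8.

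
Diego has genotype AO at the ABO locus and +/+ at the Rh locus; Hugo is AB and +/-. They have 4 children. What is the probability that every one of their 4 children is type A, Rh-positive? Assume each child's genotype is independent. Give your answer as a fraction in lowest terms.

1/16

ABO cross AO × AB → 1/2 A, 1/4 B, 1/4 AB.
Rh cross +/+ × +/- → 1 Rh+; so P(type A, Rh-positive) = 1/2 × 1 = 1/2 per child.
All 4 independent: (1/2)^4 = 1/16.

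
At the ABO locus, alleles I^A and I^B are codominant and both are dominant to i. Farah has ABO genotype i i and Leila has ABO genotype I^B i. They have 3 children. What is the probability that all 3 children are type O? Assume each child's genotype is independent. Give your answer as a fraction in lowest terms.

1/8

ABO cross i i × I^B i → 1/2 O, 1/2 B.
So P(type O) = 1/2 per child.
All 3 independent: (1/2)^3 = 1/8.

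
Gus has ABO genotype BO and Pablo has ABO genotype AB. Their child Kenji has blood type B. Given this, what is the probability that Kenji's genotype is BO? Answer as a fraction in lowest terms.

1/2

Cross BO × AB → 1/4 AB, 1/4 AO, 1/4 BB, 1/4 BO.
Type-B genotypes among offspring: BB (1/4), BO (1/4); total 1/2.
P(BO | type B) = (1/4) / (1/2) = 1/2.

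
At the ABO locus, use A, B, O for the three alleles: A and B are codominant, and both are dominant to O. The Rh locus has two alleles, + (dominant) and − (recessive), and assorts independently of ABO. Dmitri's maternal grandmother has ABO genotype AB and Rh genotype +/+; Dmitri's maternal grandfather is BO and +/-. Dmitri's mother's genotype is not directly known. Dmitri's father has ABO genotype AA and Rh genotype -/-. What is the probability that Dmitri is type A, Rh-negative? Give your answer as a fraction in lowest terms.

Dmitri's mother's ABO genotype from AB × BO: 1/4 AB, 1/4 AO, 1/4 BB, 1/4 BO.
Crossing each possibility with the father AA and summing P(type A): 1/4·1/2 + 1/4·1 + 1/4·0 + 1/4·1/2 = 1/2.
Similarly for Rh via the mother's Rh distribution: P(Rh-) = 1/4.
Independent loci: 1/2 × 1/4 = 1/8.

1/8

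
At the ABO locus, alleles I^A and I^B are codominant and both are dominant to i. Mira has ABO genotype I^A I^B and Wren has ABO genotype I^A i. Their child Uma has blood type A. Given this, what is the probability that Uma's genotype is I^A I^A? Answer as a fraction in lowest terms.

1/2

Cross I^A I^B × I^A i → 1/4 I^A I^A, 1/4 I^A I^B, 1/4 I^A i, 1/4 I^B i.
Type-A genotypes among offspring: I^A I^A (1/4), I^A i (1/4); total 1/2.
P(I^A I^A | type A) = (1/4) / (1/2) = 1/2.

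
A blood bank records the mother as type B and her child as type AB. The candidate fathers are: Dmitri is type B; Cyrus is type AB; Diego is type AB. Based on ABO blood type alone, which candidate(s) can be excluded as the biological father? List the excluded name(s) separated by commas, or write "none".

Dmitri

A candidate is excluded only if no genotype consistent with his phenotype could produce a type AB child with a type B mother.
Dmitri (type B): no genotype consistent with that phenotype can produce a type-AB child with a type-B mother.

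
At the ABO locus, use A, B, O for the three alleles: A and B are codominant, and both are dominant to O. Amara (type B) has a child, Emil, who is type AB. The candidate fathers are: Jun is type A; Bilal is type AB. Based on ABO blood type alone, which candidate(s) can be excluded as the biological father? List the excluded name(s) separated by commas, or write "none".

A candidate is excluded only if no genotype consistent with his phenotype could produce a type AB child with a type B mother.
Every candidate has at least one consistent genotype combination, so none can be excluded.

none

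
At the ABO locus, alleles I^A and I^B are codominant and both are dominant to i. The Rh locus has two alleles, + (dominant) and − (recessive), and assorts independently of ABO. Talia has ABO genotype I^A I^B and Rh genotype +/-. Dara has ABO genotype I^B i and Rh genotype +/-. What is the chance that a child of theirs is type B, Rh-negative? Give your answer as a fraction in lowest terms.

1/8

ABO cross I^A I^B × I^B i → offspring phenotypes: 1/4 A, 1/2 B, 1/4 AB.
Rh cross +/- × +/- → 3/4 Rh+, 1/4 Rh-.
Independent loci: P(type B, Rh-negative) = 1/2 × 1/4 = 1/8.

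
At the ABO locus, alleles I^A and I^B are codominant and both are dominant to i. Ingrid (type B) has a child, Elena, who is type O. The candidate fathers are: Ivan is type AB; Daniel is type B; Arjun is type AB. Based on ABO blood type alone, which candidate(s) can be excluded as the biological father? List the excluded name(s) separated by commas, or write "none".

Ivan, Arjun

A candidate is excluded only if no genotype consistent with his phenotype could produce a type O child with a type B mother.
Ivan (type AB): no genotype consistent with that phenotype can produce a type-O child with a type-B mother.
Arjun (type AB): no genotype consistent with that phenotype can produce a type-O child with a type-B mother.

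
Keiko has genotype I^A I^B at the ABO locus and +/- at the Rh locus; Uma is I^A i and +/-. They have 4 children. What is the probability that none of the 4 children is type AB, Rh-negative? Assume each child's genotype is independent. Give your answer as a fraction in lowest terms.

ABO cross I^A I^B × I^A i → 1/2 A, 1/4 B, 1/4 AB.
Rh cross +/- × +/- → 3/4 Rh+, 1/4 Rh-; so P(type AB, Rh-negative) = 1/4 × 1/4 = 1/16 per child.
P(not type AB, Rh-negative) = 15/16 for one child; (15/16)^4 = 50625/65536.

50625/65536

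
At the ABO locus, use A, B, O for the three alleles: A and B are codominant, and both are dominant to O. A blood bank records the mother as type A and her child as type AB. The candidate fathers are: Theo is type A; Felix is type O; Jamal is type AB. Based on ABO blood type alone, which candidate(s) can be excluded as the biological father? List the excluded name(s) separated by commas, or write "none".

Theo, Felix

A candidate is excluded only if no genotype consistent with his phenotype could produce a type AB child with a type A mother.
Theo (type A): no genotype consistent with that phenotype can produce a type-AB child with a type-A mother.
Felix (type O): no genotype consistent with that phenotype can produce a type-AB child with a type-A mother.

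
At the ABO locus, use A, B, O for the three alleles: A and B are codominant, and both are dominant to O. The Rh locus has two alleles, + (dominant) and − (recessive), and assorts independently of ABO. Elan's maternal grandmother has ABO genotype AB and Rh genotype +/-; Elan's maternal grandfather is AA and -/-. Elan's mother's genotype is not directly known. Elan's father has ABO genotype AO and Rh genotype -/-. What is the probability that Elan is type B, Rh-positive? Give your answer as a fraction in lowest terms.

Elan's mother's ABO genotype from AB × AA: 1/2 AA, 1/2 AB.
Crossing each possibility with the father AO and summing P(type B): 1/2·0 + 1/2·1/4 = 1/8.
Similarly for Rh via the mother's Rh distribution: P(Rh+) = 1/4.
Independent loci: 1/8 × 1/4 = 1/32.

1/32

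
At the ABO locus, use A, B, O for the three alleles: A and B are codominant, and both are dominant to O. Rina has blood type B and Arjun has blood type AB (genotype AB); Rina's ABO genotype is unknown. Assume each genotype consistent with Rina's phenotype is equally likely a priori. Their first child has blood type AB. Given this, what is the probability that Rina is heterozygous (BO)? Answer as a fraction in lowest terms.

Possible genotypes: Rina ∈ {BB, BO}; Arjun ∈ {AB}.
Weight each parental genotype pair by prior × P(type-AB child):
  BB × AB: posterior weight 2/3.
  BO × AB: posterior weight 1/3.
Sum the posterior weight over pairs where Rina is BO: 1/3.

1/3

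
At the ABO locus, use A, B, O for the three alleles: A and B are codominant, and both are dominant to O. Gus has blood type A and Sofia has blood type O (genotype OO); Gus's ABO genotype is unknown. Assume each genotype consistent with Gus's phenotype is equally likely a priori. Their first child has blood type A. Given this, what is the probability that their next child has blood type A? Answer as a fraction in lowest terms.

Possible genotypes: Gus ∈ {AA, AO}; Sofia ∈ {OO}.
Weight each parental genotype pair by prior × P(type-A child):
  AA × OO: posterior weight 2/3; P(next child type A) = 1.
  AO × OO: posterior weight 1/3; P(next child type A) = 1/2.
Weighted sum = 5/6.

5/6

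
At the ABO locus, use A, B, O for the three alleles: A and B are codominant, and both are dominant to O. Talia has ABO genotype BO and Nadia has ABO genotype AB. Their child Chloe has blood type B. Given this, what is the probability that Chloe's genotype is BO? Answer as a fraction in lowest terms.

1/2

Cross BO × AB → 1/4 AB, 1/4 AO, 1/4 BB, 1/4 BO.
Type-B genotypes among offspring: BB (1/4), BO (1/4); total 1/2.
P(BO | type B) = (1/4) / (1/2) = 1/2.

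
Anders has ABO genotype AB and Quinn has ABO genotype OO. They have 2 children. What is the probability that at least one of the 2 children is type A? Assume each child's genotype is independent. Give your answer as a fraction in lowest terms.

3/4

ABO cross AB × OO → 1/2 A, 1/2 B.
So P(type A) = 1/2 per child.
P(none) = (1/2)^2 = 1/4; P(at least one) = 1 − 1/4 = 3/4.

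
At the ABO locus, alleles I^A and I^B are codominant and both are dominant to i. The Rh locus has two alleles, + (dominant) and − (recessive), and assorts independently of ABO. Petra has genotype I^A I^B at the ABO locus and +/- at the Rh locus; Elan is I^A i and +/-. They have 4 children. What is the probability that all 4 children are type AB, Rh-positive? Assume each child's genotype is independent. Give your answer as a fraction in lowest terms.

ABO cross I^A I^B × I^A i → 1/2 A, 1/4 B, 1/4 AB.
Rh cross +/- × +/- → 3/4 Rh+, 1/4 Rh-; so P(type AB, Rh-positive) = 1/4 × 3/4 = 3/16 per child.
All 4 independent: (3/16)^4 = 81/65536.

81/65536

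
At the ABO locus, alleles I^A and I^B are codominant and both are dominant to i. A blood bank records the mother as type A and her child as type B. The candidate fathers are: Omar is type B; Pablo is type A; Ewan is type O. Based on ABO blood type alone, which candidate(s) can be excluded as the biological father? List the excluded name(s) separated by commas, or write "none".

Pablo, Ewan

A candidate is excluded only if no genotype consistent with his phenotype could produce a type B child with a type A mother.
Pablo (type A): no genotype consistent with that phenotype can produce a type-B child with a type-A mother.
Ewan (type O): no genotype consistent with that phenotype can produce a type-B child with a type-A mother.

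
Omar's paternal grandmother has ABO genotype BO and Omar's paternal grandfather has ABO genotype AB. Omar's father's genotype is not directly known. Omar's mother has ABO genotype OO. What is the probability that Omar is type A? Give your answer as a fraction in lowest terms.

1/4

Omar's father's ABO genotype from BO × AB: 1/4 AB, 1/4 AO, 1/4 BB, 1/4 BO.
Crossing each possibility with the mother OO and summing P(type A): 1/4·1/2 + 1/4·1/2 + 1/4·0 + 1/4·0 = 1/4.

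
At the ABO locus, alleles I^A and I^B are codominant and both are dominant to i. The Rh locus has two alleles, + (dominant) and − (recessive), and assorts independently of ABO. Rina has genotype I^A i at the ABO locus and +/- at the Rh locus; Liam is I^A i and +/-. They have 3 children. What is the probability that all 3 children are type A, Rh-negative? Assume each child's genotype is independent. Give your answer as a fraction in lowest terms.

ABO cross I^A i × I^A i → 1/4 O, 3/4 A.
Rh cross +/- × +/- → 3/4 Rh+, 1/4 Rh-; so P(type A, Rh-negative) = 3/4 × 1/4 = 3/16 per child.
All 3 independent: (3/16)^3 = 27/4096.

27/4096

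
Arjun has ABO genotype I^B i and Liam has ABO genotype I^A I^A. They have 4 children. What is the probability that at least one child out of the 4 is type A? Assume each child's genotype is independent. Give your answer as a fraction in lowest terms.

ABO cross I^B i × I^A I^A → 1/2 A, 1/2 AB.
So P(type A) = 1/2 per child.
P(none) = (1/2)^4 = 1/16; P(at least one) = 1 − 1/16 = 15/16.

15/16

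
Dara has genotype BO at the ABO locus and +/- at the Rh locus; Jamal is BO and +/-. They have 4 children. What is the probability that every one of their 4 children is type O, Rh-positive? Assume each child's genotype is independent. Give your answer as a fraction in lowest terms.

81/65536

ABO cross BO × BO → 1/4 O, 3/4 B.
Rh cross +/- × +/- → 3/4 Rh+, 1/4 Rh-; so P(type O, Rh-positive) = 1/4 × 3/4 = 3/16 per child.
All 4 independent: (3/16)^4 = 81/65536.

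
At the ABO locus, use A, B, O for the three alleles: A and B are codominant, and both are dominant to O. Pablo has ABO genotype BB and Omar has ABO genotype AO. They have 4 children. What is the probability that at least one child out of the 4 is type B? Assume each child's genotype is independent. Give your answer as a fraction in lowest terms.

15/16

ABO cross BB × AO → 1/2 B, 1/2 AB.
So P(type B) = 1/2 per child.
P(none) = (1/2)^4 = 1/16; P(at least one) = 1 − 1/16 = 15/16.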